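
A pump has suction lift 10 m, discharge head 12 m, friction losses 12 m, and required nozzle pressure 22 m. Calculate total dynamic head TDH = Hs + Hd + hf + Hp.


TDH = Hs + Hd + hf + Hp = 10 + 12 + 12 + 22 = 56

56 m


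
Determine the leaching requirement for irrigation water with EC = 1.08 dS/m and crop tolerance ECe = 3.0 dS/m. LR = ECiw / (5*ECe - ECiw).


LR = ECiw / (5*ECe - ECiw)
LR = 1.08 / (5*3.0 - 1.08)
LR = 1.08 / 13.9200

0.0776


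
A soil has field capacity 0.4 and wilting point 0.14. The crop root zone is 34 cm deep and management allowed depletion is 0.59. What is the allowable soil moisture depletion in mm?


SMD = (FC - PWP) * d * MAD * 10
SMD = (0.4 - 0.14) * 34 * 0.59 * 10
SMD = 0.2600 * 34 * 0.59 * 10

52.1560 mm


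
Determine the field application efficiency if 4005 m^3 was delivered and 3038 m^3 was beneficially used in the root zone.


Ea = V_root / V_field * 100 = 3038 / 4005 * 100 = 75.8552%

75.8552 %


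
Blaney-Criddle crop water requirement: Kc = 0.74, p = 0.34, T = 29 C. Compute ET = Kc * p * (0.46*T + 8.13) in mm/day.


ET = Kc * p * (0.46*T + 8.13)
ET = 0.74 * 0.34 * (0.46*29 + 8.13)
ET = 0.74 * 0.34 * 21.4700

5.4019 mm/day


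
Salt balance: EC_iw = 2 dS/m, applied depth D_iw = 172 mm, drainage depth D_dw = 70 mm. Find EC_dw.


EC_dw = EC_iw * D_iw / D_dw
EC_dw = 2 * 172 / 70
EC_dw = 344 / 70

4.9143 dS/m


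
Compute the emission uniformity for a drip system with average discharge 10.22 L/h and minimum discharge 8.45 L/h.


EU = (q_min/q_avg)*100 = (8.45/10.22)*100 = 82.6810%

82.6810 %


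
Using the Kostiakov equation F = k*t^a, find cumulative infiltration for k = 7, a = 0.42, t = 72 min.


F = k * t^a = 7 * 72^0.42
F = 7 * 6.026701

42.1869 mm


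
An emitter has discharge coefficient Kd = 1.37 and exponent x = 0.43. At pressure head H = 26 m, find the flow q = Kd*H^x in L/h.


q = Kd * H^x = 1.37 * 26^0.43 = 1.37 * 4.059182

5.5611 L/h


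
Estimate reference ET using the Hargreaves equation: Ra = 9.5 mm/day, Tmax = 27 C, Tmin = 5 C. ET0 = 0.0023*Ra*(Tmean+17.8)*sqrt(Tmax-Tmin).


Tmean = (Tmax + Tmin)/2 = (27 + 5)/2 = 16.0
ET0 = 0.0023 * 9.5 * (16.0 + 17.8) * sqrt(27 - 5)
ET0 = 0.0023 * 9.5 * 33.8 * 4.690416

3.4640 mm/day


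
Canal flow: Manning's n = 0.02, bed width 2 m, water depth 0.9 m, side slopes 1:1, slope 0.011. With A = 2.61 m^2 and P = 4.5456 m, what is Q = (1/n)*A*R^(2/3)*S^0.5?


R = A/P = 2.61/4.5456 = 0.574182
Q = (1/0.02) * 2.61 * 0.574182^(2/3) * 0.011^0.5

9.4553 m^3/s


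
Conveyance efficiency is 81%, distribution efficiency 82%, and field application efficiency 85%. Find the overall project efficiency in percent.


Ec = 0.81, Eb = 0.82, Ea = 0.85
E = 0.81 * 0.82 * 0.85 * 100 = 56.4570%

56.4570 %


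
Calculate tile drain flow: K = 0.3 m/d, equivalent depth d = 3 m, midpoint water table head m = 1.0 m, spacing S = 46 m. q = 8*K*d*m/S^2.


q = 8*K*d*m/S^2
q = 8*0.3*3*1.0/46^2
q = 7.2000 / 2116

0.0034 m/d


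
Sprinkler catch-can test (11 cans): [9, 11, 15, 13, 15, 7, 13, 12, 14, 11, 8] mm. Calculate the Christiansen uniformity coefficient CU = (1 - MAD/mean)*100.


mean = 11.636364 mm
MAD = 2.214876 mm
CU = (1 - 2.214876/11.636364)*100

80.9659 %


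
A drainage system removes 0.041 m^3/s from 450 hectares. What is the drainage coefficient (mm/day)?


DC = Q * 86400 / (A * 10000) * 1000
DC = 0.041 * 86400 / (450 * 10000) * 1000
DC = 3542400.0000 / 4500000

0.7872 mm/day


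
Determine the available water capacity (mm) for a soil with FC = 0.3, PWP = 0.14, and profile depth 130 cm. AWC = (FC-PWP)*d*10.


AWC = (FC - PWP) * d * 10
AWC = (0.3 - 0.14) * 130 * 10
AWC = 0.1600 * 130 * 10

208.0000 mm


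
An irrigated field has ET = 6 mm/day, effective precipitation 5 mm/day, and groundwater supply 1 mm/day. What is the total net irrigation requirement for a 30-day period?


Daily deficit = ET - Pe - GW = 6 - 5 - 1 = 0 mm/day
NIR = 0 * 30 = 0 mm

0 mm


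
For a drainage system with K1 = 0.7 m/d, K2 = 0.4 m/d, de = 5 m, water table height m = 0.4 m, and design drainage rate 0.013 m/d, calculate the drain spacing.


S^2 = 8*K2*de*m/q + 4*K1*m^2/q
S^2 = 8*0.4*5*0.4/0.013 + 4*0.7*0.4^2/0.013
S = sqrt(526.7692)

22.9515 m


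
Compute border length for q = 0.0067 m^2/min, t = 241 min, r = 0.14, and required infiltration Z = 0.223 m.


L = q*t/((1+r)*Z)
L = 0.0067*241/((1+0.14)*0.223)
L = 1.6147/0.25422

6.3516 m


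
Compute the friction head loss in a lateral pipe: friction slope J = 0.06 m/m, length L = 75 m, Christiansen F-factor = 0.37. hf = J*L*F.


hf = J * L * F = 0.06 * 75 * 0.37 = 1.6650 m

1.6650 m


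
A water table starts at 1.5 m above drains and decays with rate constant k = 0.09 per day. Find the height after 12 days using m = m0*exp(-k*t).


m = m0 * exp(-k*t)
m = 1.5 * exp(-0.09 * 12)
m = 1.5 * exp(-1.0800)

0.5094 m


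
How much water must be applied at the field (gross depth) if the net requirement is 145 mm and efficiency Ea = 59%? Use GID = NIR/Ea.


Ea = 59% = 0.59
GID = NIR / Ea = 145 / 0.59 = 245.7627 mm

245.7627 mm


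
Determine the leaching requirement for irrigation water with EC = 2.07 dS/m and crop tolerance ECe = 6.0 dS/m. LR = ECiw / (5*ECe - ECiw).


LR = ECiw / (5*ECe - ECiw)
LR = 2.07 / (5*6.0 - 2.07)
LR = 2.07 / 27.9300

0.0741


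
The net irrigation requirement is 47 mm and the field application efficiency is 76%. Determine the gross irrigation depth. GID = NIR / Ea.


Ea = 76% = 0.76
GID = NIR / Ea = 47 / 0.76 = 61.8421 mm

61.8421 mm


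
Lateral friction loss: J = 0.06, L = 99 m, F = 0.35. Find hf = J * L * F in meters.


hf = J * L * F = 0.06 * 99 * 0.35 = 2.0790 m

2.0790 m


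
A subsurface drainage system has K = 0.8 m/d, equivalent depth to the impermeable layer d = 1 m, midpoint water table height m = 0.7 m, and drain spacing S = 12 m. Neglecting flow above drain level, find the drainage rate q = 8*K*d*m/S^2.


q = 8*K*d*m/S^2
q = 8*0.8*1*0.7/12^2
q = 4.4800 / 144

0.0311 m/d


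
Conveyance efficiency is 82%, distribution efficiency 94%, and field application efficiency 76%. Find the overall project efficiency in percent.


Ec = 0.82, Eb = 0.94, Ea = 0.76
E = 0.82 * 0.94 * 0.76 * 100 = 58.5808%

58.5808 %


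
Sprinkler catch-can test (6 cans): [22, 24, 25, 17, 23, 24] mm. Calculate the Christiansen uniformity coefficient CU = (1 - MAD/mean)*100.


mean = 22.500000 mm
MAD = 2.000000 mm
CU = (1 - 2.000000/22.500000)*100

91.1111 %


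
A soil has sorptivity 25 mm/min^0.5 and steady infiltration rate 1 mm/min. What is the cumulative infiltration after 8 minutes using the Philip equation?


F = S*sqrt(t) + A*t
F = 25*sqrt(8) + 1*8
F = 25*2.828427 + 8

78.7107 mm


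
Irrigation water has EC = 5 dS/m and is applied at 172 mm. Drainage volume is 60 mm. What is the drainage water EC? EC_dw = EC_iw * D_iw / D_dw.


EC_dw = EC_iw * D_iw / D_dw
EC_dw = 5 * 172 / 60
EC_dw = 860 / 60

14.3333 dS/m


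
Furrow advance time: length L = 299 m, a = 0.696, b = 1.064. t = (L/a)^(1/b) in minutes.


t = (L/a)^(1/b)
t = (299/0.696)^(1/1.064)
t = 429.597701^(1/1.064)

298.3199 min


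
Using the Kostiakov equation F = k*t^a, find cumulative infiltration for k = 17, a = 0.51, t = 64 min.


F = k * t^a = 17 * 64^0.51
F = 17 * 8.339726

141.7753 mm


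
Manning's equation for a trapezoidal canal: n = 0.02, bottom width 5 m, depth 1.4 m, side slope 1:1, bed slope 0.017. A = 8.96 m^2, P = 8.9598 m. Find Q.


R = A/P = 8.96/8.9598 = 1.000022
Q = (1/0.02) * 8.96 * 1.000022^(2/3) * 0.017^0.5

58.4129 m^3/s


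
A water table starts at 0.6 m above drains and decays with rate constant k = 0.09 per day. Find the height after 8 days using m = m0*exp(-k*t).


m = m0 * exp(-k*t)
m = 0.6 * exp(-0.09 * 8)
m = 0.6 * exp(-0.7200)

0.2921 m


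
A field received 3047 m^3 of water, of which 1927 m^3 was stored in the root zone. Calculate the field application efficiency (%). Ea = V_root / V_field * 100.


Ea = V_root / V_field * 100 = 1927 / 3047 * 100 = 63.2425%

63.2425 %


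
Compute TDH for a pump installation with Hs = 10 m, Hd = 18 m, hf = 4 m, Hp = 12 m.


TDH = Hs + Hd + hf + Hp = 10 + 18 + 4 + 12 = 44

44 m


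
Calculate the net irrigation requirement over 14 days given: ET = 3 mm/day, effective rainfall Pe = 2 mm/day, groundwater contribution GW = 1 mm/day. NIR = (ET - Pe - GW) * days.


Daily deficit = ET - Pe - GW = 3 - 2 - 1 = 0 mm/day
NIR = 0 * 14 = 0 mm

0 mm


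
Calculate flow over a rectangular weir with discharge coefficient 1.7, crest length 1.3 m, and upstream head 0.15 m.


Q = C * L * H^(3/2) = 1.7 * 1.3 * 0.15^1.5 = 1.7 * 1.3 * 0.058095

0.1284 m^3/s


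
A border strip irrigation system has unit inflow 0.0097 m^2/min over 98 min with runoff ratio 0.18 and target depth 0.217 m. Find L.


L = q*t/((1+r)*Z)
L = 0.0097*98/((1+0.18)*0.217)
L = 0.9506/0.25606

3.7124 m


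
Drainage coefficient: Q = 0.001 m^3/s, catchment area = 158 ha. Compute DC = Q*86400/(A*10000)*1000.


DC = Q * 86400 / (A * 10000) * 1000
DC = 0.001 * 86400 / (158 * 10000) * 1000
DC = 86400.0000 / 1580000

0.0547 mm/day


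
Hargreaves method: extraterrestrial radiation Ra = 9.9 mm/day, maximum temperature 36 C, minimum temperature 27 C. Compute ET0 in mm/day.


Tmean = (Tmax + Tmin)/2 = (36 + 27)/2 = 31.5
ET0 = 0.0023 * 9.9 * (31.5 + 17.8) * sqrt(36 - 27)
ET0 = 0.0023 * 9.9 * 49.3 * 3.000000

3.3677 mm/day


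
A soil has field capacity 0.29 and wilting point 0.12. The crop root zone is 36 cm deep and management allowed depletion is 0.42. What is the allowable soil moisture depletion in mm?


SMD = (FC - PWP) * d * MAD * 10
SMD = (0.29 - 0.12) * 36 * 0.42 * 10
SMD = 0.1700 * 36 * 0.42 * 10

25.7040 mm


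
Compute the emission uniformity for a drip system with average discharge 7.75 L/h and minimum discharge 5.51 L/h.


EU = (q_min/q_avg)*100 = (5.51/7.75)*100 = 71.0968%

71.0968 %


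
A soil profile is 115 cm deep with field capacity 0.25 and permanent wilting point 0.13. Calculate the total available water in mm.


AWC = (FC - PWP) * d * 10
AWC = (0.25 - 0.13) * 115 * 10
AWC = 0.1200 * 115 * 10

138.0000 mm


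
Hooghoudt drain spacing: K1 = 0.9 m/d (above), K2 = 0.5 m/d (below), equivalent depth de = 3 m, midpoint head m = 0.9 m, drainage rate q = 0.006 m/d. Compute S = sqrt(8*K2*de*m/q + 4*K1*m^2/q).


S^2 = 8*K2*de*m/q + 4*K1*m^2/q
S^2 = 8*0.5*3*0.9/0.006 + 4*0.9*0.9^2/0.006
S = sqrt(2286.0000)

47.8121 m


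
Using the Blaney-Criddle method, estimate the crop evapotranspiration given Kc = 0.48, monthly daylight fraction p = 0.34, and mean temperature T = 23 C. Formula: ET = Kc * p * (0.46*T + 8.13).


ET = Kc * p * (0.46*T + 8.13)
ET = 0.48 * 0.34 * (0.46*23 + 8.13)
ET = 0.48 * 0.34 * 18.7100

3.0535 mm/day


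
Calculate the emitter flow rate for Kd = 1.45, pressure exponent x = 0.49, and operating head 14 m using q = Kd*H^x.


q = Kd * H^x = 1.45 * 14^0.49 = 1.45 * 3.644204

5.2841 L/h


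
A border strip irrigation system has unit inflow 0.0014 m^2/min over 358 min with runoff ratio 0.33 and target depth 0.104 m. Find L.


L = q*t/((1+r)*Z)
L = 0.0014*358/((1+0.33)*0.104)
L = 0.5012/0.13832

3.6235 m


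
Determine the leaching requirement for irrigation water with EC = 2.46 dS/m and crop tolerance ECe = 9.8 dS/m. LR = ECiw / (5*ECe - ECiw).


LR = ECiw / (5*ECe - ECiw)
LR = 2.46 / (5*9.8 - 2.46)
LR = 2.46 / 46.5400

0.0529


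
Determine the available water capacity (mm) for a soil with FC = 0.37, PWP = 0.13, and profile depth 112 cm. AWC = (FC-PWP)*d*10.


AWC = (FC - PWP) * d * 10
AWC = (0.37 - 0.13) * 112 * 10
AWC = 0.2400 * 112 * 10

268.8000 mm


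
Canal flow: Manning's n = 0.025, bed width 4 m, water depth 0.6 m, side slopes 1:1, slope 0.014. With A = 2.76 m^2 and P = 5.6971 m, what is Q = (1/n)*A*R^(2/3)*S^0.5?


R = A/P = 2.76/5.6971 = 0.484457
Q = (1/0.025) * 2.76 * 0.484457^(2/3) * 0.014^0.5

8.0576 m^3/s


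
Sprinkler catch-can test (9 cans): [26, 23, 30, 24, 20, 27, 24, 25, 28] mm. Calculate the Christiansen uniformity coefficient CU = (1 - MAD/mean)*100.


mean = 25.222222 mm
MAD = 2.246914 mm
CU = (1 - 2.246914/25.222222)*100

91.0915 %


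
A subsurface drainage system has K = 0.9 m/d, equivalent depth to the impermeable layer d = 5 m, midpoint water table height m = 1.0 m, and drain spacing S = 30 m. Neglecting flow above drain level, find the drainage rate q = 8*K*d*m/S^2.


q = 8*K*d*m/S^2
q = 8*0.9*5*1.0/30^2
q = 36.0000 / 900

0.0400 m/d


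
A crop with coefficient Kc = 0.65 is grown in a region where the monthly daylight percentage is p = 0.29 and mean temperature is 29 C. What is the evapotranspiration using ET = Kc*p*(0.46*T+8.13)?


ET = Kc * p * (0.46*T + 8.13)
ET = 0.65 * 0.29 * (0.46*29 + 8.13)
ET = 0.65 * 0.29 * 21.4700

4.0471 mm/day


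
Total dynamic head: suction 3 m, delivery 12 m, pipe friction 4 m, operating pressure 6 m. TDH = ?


TDH = Hs + Hd + hf + Hp = 3 + 12 + 4 + 6 = 25

25 m


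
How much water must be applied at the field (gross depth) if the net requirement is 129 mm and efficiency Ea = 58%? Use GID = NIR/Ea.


Ea = 58% = 0.58
GID = NIR / Ea = 129 / 0.58 = 222.4138 mm

222.4138 mm


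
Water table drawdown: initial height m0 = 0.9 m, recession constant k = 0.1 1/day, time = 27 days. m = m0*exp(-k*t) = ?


m = m0 * exp(-k*t)
m = 0.9 * exp(-0.1 * 27)
m = 0.9 * exp(-2.7000)

0.0605 m


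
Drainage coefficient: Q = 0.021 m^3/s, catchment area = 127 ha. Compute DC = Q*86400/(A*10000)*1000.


DC = Q * 86400 / (A * 10000) * 1000
DC = 0.021 * 86400 / (127 * 10000) * 1000
DC = 1814400.0000 / 1270000

1.4287 mm/day


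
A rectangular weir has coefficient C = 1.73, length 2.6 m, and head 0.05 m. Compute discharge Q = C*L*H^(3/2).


Q = C * L * H^(3/2) = 1.73 * 2.6 * 0.05^1.5 = 1.73 * 2.6 * 0.011180

0.0503 m^3/s


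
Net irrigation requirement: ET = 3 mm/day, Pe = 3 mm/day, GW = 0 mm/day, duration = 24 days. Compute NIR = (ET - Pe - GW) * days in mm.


Daily deficit = ET - Pe - GW = 3 - 3 - 0 = 0 mm/day
NIR = 0 * 24 = 0 mm

0 mm


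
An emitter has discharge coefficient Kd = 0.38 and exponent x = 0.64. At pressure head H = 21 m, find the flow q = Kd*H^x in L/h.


q = Kd * H^x = 0.38 * 21^0.64 = 0.38 * 7.018113

2.6669 L/h


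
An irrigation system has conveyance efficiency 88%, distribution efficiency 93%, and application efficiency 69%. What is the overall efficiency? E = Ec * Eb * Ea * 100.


Ec = 0.88, Eb = 0.93, Ea = 0.69
E = 0.88 * 0.93 * 0.69 * 100 = 56.4696%

56.4696 %


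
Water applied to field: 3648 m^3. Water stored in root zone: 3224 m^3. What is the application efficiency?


Ea = V_root / V_field * 100 = 3224 / 3648 * 100 = 88.3772%

88.3772 %


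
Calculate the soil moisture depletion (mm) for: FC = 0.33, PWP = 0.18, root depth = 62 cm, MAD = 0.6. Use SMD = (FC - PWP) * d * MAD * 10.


SMD = (FC - PWP) * d * MAD * 10
SMD = (0.33 - 0.18) * 62 * 0.6 * 10
SMD = 0.1500 * 62 * 0.6 * 10

55.8000 mm


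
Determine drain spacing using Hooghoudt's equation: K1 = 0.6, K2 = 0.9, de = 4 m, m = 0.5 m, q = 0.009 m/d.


S^2 = 8*K2*de*m/q + 4*K1*m^2/q
S^2 = 8*0.9*4*0.5/0.009 + 4*0.6*0.5^2/0.009
S = sqrt(1666.6667)

40.8248 m


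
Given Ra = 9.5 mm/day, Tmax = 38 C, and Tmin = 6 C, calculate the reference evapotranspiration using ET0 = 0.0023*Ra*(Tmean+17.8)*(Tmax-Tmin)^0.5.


Tmean = (Tmax + Tmin)/2 = (38 + 6)/2 = 22.0
ET0 = 0.0023 * 9.5 * (22.0 + 17.8) * sqrt(38 - 6)
ET0 = 0.0023 * 9.5 * 39.8 * 5.656854

4.9194 mm/day


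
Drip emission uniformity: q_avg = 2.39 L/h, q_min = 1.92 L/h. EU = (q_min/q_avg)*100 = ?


EU = (q_min/q_avg)*100 = (1.92/2.39)*100 = 80.3347%

80.3347 %


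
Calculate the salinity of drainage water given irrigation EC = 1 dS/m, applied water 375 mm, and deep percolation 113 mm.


EC_dw = EC_iw * D_iw / D_dw
EC_dw = 1 * 375 / 113
EC_dw = 375 / 113

3.3186 dS/m


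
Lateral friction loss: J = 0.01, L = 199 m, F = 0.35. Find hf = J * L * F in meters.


hf = J * L * F = 0.01 * 199 * 0.35 = 0.6965 m

0.6965 m


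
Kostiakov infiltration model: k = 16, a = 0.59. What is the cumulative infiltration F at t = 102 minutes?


F = k * t^a = 16 * 102^0.59
F = 16 * 15.313487

245.0158 mm


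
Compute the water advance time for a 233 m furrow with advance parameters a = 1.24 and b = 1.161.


t = (L/a)^(1/b)
t = (233/1.24)^(1/1.161)
t = 187.903226^(1/1.161)

90.9075 min


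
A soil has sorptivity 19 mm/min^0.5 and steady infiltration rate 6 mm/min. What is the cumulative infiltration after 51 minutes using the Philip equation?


F = S*sqrt(t) + A*t
F = 19*sqrt(51) + 6*51
F = 19*7.141428 + 306

441.6871 mm


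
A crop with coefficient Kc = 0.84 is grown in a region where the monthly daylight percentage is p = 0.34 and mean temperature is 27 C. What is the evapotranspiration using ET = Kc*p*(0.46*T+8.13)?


ET = Kc * p * (0.46*T + 8.13)
ET = 0.84 * 0.34 * (0.46*27 + 8.13)
ET = 0.84 * 0.34 * 20.5500

5.8691 mm/day


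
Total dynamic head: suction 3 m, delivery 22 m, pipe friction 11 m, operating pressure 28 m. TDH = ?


TDH = Hs + Hd + hf + Hp = 3 + 22 + 11 + 28 = 64

64 m


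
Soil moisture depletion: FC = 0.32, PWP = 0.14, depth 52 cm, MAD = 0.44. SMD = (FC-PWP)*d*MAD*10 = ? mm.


SMD = (FC - PWP) * d * MAD * 10
SMD = (0.32 - 0.14) * 52 * 0.44 * 10
SMD = 0.1800 * 52 * 0.44 * 10

41.1840 mm


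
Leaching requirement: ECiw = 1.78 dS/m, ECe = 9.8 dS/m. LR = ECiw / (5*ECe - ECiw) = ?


LR = ECiw / (5*ECe - ECiw)
LR = 1.78 / (5*9.8 - 1.78)
LR = 1.78 / 47.2200

0.0377


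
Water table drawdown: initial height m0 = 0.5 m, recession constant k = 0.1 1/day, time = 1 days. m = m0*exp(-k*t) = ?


m = m0 * exp(-k*t)
m = 0.5 * exp(-0.1 * 1)
m = 0.5 * exp(-0.1000)

0.4524 m


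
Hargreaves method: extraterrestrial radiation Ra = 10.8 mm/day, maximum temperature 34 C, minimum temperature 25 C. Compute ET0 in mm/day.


Tmean = (Tmax + Tmin)/2 = (34 + 25)/2 = 29.5
ET0 = 0.0023 * 10.8 * (29.5 + 17.8) * sqrt(34 - 25)
ET0 = 0.0023 * 10.8 * 47.3 * 3.000000

3.5248 mm/day


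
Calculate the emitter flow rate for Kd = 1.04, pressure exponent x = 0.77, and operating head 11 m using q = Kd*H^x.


q = Kd * H^x = 1.04 * 11^0.77 = 1.04 * 6.336835

6.5903 L/h


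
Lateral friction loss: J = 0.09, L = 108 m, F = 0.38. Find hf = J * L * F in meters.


hf = J * L * F = 0.09 * 108 * 0.38 = 3.6936 m

3.6936 m


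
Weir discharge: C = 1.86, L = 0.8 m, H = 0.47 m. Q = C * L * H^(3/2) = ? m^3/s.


Q = C * L * H^(3/2) = 1.86 * 0.8 * 0.47^1.5 = 1.86 * 0.8 * 0.322216

0.4795 m^3/s


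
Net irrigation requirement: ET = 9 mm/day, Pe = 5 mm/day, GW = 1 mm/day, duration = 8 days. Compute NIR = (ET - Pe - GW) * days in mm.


Daily deficit = ET - Pe - GW = 9 - 5 - 1 = 3 mm/day
NIR = 3 * 8 = 24 mm

24.0000 mm


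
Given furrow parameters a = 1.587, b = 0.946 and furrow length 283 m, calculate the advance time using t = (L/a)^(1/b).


t = (L/a)^(1/b)
t = (283/1.587)^(1/0.946)
t = 178.323882^(1/0.946)

239.7254 min


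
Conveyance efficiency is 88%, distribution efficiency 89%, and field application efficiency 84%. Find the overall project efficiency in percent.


Ec = 0.88, Eb = 0.89, Ea = 0.84
E = 0.88 * 0.89 * 0.84 * 100 = 65.7888%

65.7888 %


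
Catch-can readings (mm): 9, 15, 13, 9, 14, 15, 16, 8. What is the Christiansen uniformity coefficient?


mean = 12.375000 mm
MAD = 2.781250 mm
CU = (1 - 2.781250/12.375000)*100

77.5253 %


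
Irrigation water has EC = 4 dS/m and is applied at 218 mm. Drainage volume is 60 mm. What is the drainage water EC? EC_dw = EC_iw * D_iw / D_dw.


EC_dw = EC_iw * D_iw / D_dw
EC_dw = 4 * 218 / 60
EC_dw = 872 / 60

14.5333 dS/m


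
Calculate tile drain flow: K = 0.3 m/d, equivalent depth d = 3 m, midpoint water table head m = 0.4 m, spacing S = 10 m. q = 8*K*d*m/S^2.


q = 8*K*d*m/S^2
q = 8*0.3*3*0.4/10^2
q = 2.8800 / 100

0.0288 m/d


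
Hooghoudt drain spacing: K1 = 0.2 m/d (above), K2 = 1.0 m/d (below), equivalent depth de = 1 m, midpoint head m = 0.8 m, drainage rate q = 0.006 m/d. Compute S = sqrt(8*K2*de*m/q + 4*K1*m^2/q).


S^2 = 8*K2*de*m/q + 4*K1*m^2/q
S^2 = 8*1.0*1*0.8/0.006 + 4*0.2*0.8^2/0.006
S = sqrt(1152.0000)

33.9411 m


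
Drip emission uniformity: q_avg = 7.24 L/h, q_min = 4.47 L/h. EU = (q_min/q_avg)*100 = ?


EU = (q_min/q_avg)*100 = (4.47/7.24)*100 = 61.7403%

61.7403 %


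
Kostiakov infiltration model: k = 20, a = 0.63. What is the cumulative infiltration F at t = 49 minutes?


F = k * t^a = 20 * 49^0.63
F = 20 * 11.609768

232.1954 mm


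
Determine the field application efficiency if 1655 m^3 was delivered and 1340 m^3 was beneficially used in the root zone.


Ea = V_root / V_field * 100 = 1340 / 1655 * 100 = 80.9668%

80.9668 %


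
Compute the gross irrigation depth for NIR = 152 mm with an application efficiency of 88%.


Ea = 88% = 0.88
GID = NIR / Ea = 152 / 0.88 = 172.7273 mm

172.7273 mm


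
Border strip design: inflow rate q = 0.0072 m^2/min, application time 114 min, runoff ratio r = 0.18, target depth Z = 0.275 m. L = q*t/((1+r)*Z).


L = q*t/((1+r)*Z)
L = 0.0072*114/((1+0.18)*0.275)
L = 0.8208/0.3245

2.5294 m


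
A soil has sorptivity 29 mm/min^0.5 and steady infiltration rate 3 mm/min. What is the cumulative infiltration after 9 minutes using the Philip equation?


F = S*sqrt(t) + A*t
F = 29*sqrt(9) + 3*9
F = 29*3.000000 + 27

114.0000 mm


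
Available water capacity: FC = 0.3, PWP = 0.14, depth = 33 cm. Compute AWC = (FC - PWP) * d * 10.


AWC = (FC - PWP) * d * 10
AWC = (0.3 - 0.14) * 33 * 10
AWC = 0.1600 * 33 * 10

52.8000 mm


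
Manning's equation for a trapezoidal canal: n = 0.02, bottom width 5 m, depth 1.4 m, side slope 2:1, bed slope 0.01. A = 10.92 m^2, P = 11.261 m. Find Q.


R = A/P = 10.92/11.261 = 0.969718
Q = (1/0.02) * 10.92 * 0.969718^(2/3) * 0.01^0.5

53.4921 m^3/s


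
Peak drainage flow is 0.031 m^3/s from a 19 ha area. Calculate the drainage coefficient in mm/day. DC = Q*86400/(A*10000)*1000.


DC = Q * 86400 / (A * 10000) * 1000
DC = 0.031 * 86400 / (19 * 10000) * 1000
DC = 2678400.0000 / 190000

14.0968 mm/day


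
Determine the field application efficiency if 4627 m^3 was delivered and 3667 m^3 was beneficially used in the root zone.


Ea = V_root / V_field * 100 = 3667 / 4627 * 100 = 79.2522%

79.2522 %


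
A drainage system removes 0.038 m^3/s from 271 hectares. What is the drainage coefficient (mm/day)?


DC = Q * 86400 / (A * 10000) * 1000
DC = 0.038 * 86400 / (271 * 10000) * 1000
DC = 3283200.0000 / 2710000

1.2115 mm/day


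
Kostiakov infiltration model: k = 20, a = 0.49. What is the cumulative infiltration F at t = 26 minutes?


F = k * t^a = 20 * 26^0.49
F = 20 * 4.935566

98.7113 mm


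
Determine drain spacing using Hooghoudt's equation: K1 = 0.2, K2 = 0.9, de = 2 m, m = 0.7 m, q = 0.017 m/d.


S^2 = 8*K2*de*m/q + 4*K1*m^2/q
S^2 = 8*0.9*2*0.7/0.017 + 4*0.2*0.7^2/0.017
S = sqrt(616.0000)

24.8193 m


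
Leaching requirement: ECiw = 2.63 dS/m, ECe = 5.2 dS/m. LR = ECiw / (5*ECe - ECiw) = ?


LR = ECiw / (5*ECe - ECiw)
LR = 2.63 / (5*5.2 - 2.63)
LR = 2.63 / 23.3700

0.1125


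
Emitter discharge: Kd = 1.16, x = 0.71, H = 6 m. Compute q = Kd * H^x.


q = Kd * H^x = 1.16 * 6^0.71 = 1.16 * 3.568514

4.1395 L/h


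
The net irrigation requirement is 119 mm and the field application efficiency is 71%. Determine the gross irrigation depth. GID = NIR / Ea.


Ea = 71% = 0.71
GID = NIR / Ea = 119 / 0.71 = 167.6056 mm

167.6056 mm


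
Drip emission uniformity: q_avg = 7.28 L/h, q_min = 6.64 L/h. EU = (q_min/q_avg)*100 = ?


EU = (q_min/q_avg)*100 = (6.64/7.28)*100 = 91.2088%

91.2088 %


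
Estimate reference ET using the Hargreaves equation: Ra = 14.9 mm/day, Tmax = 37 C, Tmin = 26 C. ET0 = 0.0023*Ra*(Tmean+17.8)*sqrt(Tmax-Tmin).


Tmean = (Tmax + Tmin)/2 = (37 + 26)/2 = 31.5
ET0 = 0.0023 * 14.9 * (31.5 + 17.8) * sqrt(37 - 26)
ET0 = 0.0023 * 14.9 * 49.3 * 3.316625

5.6035 mm/day


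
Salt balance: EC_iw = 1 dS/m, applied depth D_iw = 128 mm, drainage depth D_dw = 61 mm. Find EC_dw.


EC_dw = EC_iw * D_iw / D_dw
EC_dw = 1 * 128 / 61
EC_dw = 128 / 61

2.0984 dS/m


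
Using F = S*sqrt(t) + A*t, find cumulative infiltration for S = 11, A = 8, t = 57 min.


F = S*sqrt(t) + A*t
F = 11*sqrt(57) + 8*57
F = 11*7.549834 + 456

539.0482 mm


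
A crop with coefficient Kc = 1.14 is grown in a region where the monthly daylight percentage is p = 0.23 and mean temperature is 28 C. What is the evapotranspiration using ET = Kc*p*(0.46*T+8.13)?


ET = Kc * p * (0.46*T + 8.13)
ET = 1.14 * 0.23 * (0.46*28 + 8.13)
ET = 1.14 * 0.23 * 21.0100

5.5088 mm/day


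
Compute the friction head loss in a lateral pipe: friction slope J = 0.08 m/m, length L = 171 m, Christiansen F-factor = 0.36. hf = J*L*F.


hf = J * L * F = 0.08 * 171 * 0.36 = 4.9248 m

4.9248 m


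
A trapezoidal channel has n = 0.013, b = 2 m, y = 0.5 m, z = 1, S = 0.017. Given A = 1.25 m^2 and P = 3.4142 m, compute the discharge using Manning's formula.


R = A/P = 1.25/3.4142 = 0.366118
Q = (1/0.013) * 1.25 * 0.366118^(2/3) * 0.017^0.5

6.4161 m^3/s


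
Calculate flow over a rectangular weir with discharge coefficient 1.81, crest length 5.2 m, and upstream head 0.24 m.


Q = C * L * H^(3/2) = 1.81 * 5.2 * 0.24^1.5 = 1.81 * 5.2 * 0.117576

1.1066 m^3/s


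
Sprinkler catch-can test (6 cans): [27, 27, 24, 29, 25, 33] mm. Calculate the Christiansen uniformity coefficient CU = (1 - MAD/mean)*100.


mean = 27.500000 mm
MAD = 2.333333 mm
CU = (1 - 2.333333/27.500000)*100

91.5152 %


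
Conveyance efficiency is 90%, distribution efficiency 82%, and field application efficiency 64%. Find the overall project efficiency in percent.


Ec = 0.9, Eb = 0.82, Ea = 0.64
E = 0.9 * 0.82 * 0.64 * 100 = 47.2320%

47.2320 %


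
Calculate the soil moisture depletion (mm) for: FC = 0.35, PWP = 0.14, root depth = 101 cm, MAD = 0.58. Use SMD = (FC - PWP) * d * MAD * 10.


SMD = (FC - PWP) * d * MAD * 10
SMD = (0.35 - 0.14) * 101 * 0.58 * 10
SMD = 0.2100 * 101 * 0.58 * 10

123.0180 mm


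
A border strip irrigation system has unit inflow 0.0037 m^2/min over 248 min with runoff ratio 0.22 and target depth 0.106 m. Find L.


L = q*t/((1+r)*Z)
L = 0.0037*248/((1+0.22)*0.106)
L = 0.9176/0.12932

7.0956 m


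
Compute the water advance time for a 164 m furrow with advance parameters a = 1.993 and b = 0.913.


t = (L/a)^(1/b)
t = (164/1.993)^(1/0.913)
t = 82.288008^(1/0.913)

125.2707 min


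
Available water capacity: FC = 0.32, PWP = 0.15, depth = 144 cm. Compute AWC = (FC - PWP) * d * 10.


AWC = (FC - PWP) * d * 10
AWC = (0.32 - 0.15) * 144 * 10
AWC = 0.1700 * 144 * 10

244.8000 mm


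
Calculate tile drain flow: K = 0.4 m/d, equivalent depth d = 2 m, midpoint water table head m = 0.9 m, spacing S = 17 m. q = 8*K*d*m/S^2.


q = 8*K*d*m/S^2
q = 8*0.4*2*0.9/17^2
q = 5.7600 / 289

0.0199 m/d


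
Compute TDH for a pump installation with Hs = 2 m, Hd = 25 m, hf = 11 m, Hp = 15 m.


TDH = Hs + Hd + hf + Hp = 2 + 25 + 11 + 15 = 53

53 m


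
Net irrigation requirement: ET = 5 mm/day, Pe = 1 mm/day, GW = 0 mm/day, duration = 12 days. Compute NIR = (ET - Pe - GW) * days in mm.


Daily deficit = ET - Pe - GW = 5 - 1 - 0 = 4 mm/day
NIR = 4 * 12 = 48 mm

48.0000 mm


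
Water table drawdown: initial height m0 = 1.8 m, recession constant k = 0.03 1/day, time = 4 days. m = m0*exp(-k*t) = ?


m = m0 * exp(-k*t)
m = 1.8 * exp(-0.03 * 4)
m = 1.8 * exp(-0.1200)

1.5965 m


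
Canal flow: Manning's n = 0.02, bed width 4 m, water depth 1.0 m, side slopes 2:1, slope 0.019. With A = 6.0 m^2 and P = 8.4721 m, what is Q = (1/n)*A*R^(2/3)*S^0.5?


R = A/P = 6.0/8.4721 = 0.708207
Q = (1/0.02) * 6.0 * 0.708207^(2/3) * 0.019^0.5

32.8553 m^3/s


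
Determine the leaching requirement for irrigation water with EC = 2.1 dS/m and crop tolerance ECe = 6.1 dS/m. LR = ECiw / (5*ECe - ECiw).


LR = ECiw / (5*ECe - ECiw)
LR = 2.1 / (5*6.1 - 2.1)
LR = 2.1 / 28.4000

0.0739


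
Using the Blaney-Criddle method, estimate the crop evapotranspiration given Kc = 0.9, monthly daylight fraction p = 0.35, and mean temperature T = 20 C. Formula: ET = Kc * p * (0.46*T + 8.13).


ET = Kc * p * (0.46*T + 8.13)
ET = 0.9 * 0.35 * (0.46*20 + 8.13)
ET = 0.9 * 0.35 * 17.3300

5.4590 mm/day


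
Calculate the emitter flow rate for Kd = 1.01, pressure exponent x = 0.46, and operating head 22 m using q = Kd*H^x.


q = Kd * H^x = 1.01 * 22^0.46 = 1.01 * 4.144904

4.1864 L/h


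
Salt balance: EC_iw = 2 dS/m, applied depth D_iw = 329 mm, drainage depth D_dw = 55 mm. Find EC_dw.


EC_dw = EC_iw * D_iw / D_dw
EC_dw = 2 * 329 / 55
EC_dw = 658 / 55

11.9636 dS/m


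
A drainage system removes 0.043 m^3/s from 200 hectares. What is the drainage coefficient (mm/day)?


DC = Q * 86400 / (A * 10000) * 1000
DC = 0.043 * 86400 / (200 * 10000) * 1000
DC = 3715200.0000 / 2000000

1.8576 mm/day


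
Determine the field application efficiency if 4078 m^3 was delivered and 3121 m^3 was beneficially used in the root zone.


Ea = V_root / V_field * 100 = 3121 / 4078 * 100 = 76.5326%

76.5326 %


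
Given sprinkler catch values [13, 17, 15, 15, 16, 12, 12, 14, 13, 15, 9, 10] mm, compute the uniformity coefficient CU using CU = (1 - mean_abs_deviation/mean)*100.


mean = 13.416667 mm
MAD = 1.916667 mm
CU = (1 - 1.916667/13.416667)*100

85.7143 %


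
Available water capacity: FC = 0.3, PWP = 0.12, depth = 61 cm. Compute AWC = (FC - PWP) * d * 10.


AWC = (FC - PWP) * d * 10
AWC = (0.3 - 0.12) * 61 * 10
AWC = 0.1800 * 61 * 10

109.8000 mm


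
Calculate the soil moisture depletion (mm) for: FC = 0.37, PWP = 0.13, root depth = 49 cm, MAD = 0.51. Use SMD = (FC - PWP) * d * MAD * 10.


SMD = (FC - PWP) * d * MAD * 10
SMD = (0.37 - 0.13) * 49 * 0.51 * 10
SMD = 0.2400 * 49 * 0.51 * 10

59.9760 mm


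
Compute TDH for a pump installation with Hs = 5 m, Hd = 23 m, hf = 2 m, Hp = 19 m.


TDH = Hs + Hd + hf + Hp = 5 + 23 + 2 + 19 = 49

49 m


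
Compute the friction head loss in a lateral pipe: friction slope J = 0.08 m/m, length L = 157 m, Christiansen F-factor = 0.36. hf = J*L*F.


hf = J * L * F = 0.08 * 157 * 0.36 = 4.5216 m

4.5216 m


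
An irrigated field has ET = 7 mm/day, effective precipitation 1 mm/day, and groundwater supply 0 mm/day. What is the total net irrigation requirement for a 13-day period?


Daily deficit = ET - Pe - GW = 7 - 1 - 0 = 6 mm/day
NIR = 6 * 13 = 78 mm

78.0000 mm


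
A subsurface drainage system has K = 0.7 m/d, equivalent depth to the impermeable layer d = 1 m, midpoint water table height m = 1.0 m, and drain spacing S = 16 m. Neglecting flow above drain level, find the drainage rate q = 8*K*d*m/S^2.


q = 8*K*d*m/S^2
q = 8*0.7*1*1.0/16^2
q = 5.6000 / 256

0.0219 m/d


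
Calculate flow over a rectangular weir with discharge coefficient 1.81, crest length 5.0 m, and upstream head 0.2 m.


Q = C * L * H^(3/2) = 1.81 * 5.0 * 0.2^1.5 = 1.81 * 5.0 * 0.089443

0.8095 m^3/s


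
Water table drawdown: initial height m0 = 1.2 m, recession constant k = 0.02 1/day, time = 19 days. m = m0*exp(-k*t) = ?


m = m0 * exp(-k*t)
m = 1.2 * exp(-0.02 * 19)
m = 1.2 * exp(-0.3800)

0.8206 m


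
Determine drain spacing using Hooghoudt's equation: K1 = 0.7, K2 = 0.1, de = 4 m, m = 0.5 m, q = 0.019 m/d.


S^2 = 8*K2*de*m/q + 4*K1*m^2/q
S^2 = 8*0.1*4*0.5/0.019 + 4*0.7*0.5^2/0.019
S = sqrt(121.0526)

11.0024 m


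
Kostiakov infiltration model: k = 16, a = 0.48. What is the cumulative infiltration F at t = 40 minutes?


F = k * t^a = 16 * 40^0.48
F = 16 * 5.874742

93.9959 mm


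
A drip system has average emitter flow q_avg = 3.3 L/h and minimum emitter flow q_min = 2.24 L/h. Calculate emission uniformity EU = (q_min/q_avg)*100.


EU = (q_min/q_avg)*100 = (2.24/3.3)*100 = 67.8788%

67.8788 %


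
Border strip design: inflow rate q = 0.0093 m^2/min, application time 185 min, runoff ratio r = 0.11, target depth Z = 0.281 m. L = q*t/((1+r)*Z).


L = q*t/((1+r)*Z)
L = 0.0093*185/((1+0.11)*0.281)
L = 1.7205/0.31191

5.5160 m


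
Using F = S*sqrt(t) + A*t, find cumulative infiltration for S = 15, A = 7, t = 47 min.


F = S*sqrt(t) + A*t
F = 15*sqrt(47) + 7*47
F = 15*6.855655 + 329

431.8348 mm


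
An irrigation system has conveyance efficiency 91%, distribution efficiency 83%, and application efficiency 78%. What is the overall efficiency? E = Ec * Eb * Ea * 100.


Ec = 0.91, Eb = 0.83, Ea = 0.78
E = 0.91 * 0.83 * 0.78 * 100 = 58.9134%

58.9134 %


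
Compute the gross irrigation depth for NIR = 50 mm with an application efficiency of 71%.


Ea = 71% = 0.71
GID = NIR / Ea = 50 / 0.71 = 70.4225 mm

70.4225 mm


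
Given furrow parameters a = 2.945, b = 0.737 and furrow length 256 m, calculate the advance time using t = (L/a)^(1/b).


t = (L/a)^(1/b)
t = (256/2.945)^(1/0.737)
t = 86.926995^(1/0.737)

427.7067 min


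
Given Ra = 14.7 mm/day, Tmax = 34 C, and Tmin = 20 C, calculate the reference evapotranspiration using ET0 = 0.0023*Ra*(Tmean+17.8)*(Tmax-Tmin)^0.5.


Tmean = (Tmax + Tmin)/2 = (34 + 20)/2 = 27.0
ET0 = 0.0023 * 14.7 * (27.0 + 17.8) * sqrt(34 - 20)
ET0 = 0.0023 * 14.7 * 44.8 * 3.741657

5.6674 mm/day


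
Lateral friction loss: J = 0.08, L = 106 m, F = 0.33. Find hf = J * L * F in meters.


hf = J * L * F = 0.08 * 106 * 0.33 = 2.7984 m

2.7984 m


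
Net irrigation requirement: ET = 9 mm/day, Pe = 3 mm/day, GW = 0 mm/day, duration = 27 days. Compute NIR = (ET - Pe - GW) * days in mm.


Daily deficit = ET - Pe - GW = 9 - 3 - 0 = 6 mm/day
NIR = 6 * 27 = 162 mm

162.0000 mm


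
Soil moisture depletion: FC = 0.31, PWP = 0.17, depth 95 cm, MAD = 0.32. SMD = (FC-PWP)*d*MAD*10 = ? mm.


SMD = (FC - PWP) * d * MAD * 10
SMD = (0.31 - 0.17) * 95 * 0.32 * 10
SMD = 0.1400 * 95 * 0.32 * 10

42.5600 mm


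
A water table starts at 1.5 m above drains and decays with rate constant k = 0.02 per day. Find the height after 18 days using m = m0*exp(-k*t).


m = m0 * exp(-k*t)
m = 1.5 * exp(-0.02 * 18)
m = 1.5 * exp(-0.3600)

1.0465 m


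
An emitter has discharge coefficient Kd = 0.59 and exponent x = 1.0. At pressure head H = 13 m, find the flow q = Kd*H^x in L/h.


q = Kd * H^x = 0.59 * 13^1.0 = 0.59 * 13.000000

7.6700 L/h


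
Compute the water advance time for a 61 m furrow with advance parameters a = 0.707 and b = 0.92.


t = (L/a)^(1/b)
t = (61/0.707)^(1/0.92)
t = 86.280057^(1/0.92)

127.1307 min


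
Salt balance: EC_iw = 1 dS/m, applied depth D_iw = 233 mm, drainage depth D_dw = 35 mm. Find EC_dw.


EC_dw = EC_iw * D_iw / D_dw
EC_dw = 1 * 233 / 35
EC_dw = 233 / 35

6.6571 dS/m


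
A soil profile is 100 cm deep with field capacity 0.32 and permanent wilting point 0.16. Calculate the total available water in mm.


AWC = (FC - PWP) * d * 10
AWC = (0.32 - 0.16) * 100 * 10
AWC = 0.1600 * 100 * 10

160.0000 mm


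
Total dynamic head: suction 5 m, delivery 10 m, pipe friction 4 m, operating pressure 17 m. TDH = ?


TDH = Hs + Hd + hf + Hp = 5 + 10 + 4 + 17 = 36

36 m


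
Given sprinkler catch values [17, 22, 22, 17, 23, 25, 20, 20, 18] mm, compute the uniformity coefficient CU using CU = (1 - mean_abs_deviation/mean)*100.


mean = 20.444444 mm
MAD = 2.271605 mm
CU = (1 - 2.271605/20.444444)*100

88.8889 %


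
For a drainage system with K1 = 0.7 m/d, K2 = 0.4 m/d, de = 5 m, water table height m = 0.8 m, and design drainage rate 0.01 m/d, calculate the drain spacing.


S^2 = 8*K2*de*m/q + 4*K1*m^2/q
S^2 = 8*0.4*5*0.8/0.01 + 4*0.7*0.8^2/0.01
S = sqrt(1459.2000)

38.1995 m


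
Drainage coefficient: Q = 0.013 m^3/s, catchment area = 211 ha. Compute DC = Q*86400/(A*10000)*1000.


DC = Q * 86400 / (A * 10000) * 1000
DC = 0.013 * 86400 / (211 * 10000) * 1000
DC = 1123200.0000 / 2110000

0.5323 mm/day


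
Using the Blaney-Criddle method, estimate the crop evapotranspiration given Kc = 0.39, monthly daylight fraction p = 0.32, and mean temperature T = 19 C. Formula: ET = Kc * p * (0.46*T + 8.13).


ET = Kc * p * (0.46*T + 8.13)
ET = 0.39 * 0.32 * (0.46*19 + 8.13)
ET = 0.39 * 0.32 * 16.8700

2.1054 mm/day


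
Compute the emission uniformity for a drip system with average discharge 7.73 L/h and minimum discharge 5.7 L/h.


EU = (q_min/q_avg)*100 = (5.7/7.73)*100 = 73.7387%

73.7387 %


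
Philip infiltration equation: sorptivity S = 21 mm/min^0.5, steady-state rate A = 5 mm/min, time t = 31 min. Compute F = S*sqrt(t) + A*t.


F = S*sqrt(t) + A*t
F = 21*sqrt(31) + 5*31
F = 21*5.567764 + 155

271.9230 mm


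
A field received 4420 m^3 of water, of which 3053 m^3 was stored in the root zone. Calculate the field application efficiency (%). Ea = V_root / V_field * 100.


Ea = V_root / V_field * 100 = 3053 / 4420 * 100 = 69.0724%

69.0724 %


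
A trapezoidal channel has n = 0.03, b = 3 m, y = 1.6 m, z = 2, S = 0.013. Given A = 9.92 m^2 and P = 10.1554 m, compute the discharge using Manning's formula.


R = A/P = 9.92/10.1554 = 0.976820
Q = (1/0.03) * 9.92 * 0.976820^(2/3) * 0.013^0.5

37.1169 m^3/s


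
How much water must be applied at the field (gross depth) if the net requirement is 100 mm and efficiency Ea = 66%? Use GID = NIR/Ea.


Ea = 66% = 0.66
GID = NIR / Ea = 100 / 0.66 = 151.5152 mm

151.5152 mm


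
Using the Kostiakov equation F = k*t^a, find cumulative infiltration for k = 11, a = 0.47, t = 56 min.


F = k * t^a = 11 * 56^0.47
F = 11 * 6.632059

72.9526 mm


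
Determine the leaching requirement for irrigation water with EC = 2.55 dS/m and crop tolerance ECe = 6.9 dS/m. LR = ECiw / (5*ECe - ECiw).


LR = ECiw / (5*ECe - ECiw)
LR = 2.55 / (5*6.9 - 2.55)
LR = 2.55 / 31.9500

0.0798


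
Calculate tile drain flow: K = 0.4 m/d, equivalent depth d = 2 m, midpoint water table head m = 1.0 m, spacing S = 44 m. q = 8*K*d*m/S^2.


q = 8*K*d*m/S^2
q = 8*0.4*2*1.0/44^2
q = 6.4000 / 1936

0.0033 m/d


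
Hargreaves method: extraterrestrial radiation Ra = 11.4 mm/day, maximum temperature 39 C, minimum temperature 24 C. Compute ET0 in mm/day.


Tmean = (Tmax + Tmin)/2 = (39 + 24)/2 = 31.5
ET0 = 0.0023 * 11.4 * (31.5 + 17.8) * sqrt(39 - 24)
ET0 = 0.0023 * 11.4 * 49.3 * 3.872983

5.0064 mm/day


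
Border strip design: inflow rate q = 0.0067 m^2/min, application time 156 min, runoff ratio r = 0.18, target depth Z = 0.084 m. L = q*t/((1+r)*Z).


L = q*t/((1+r)*Z)
L = 0.0067*156/((1+0.18)*0.084)
L = 1.0452/0.09912

10.5448 m


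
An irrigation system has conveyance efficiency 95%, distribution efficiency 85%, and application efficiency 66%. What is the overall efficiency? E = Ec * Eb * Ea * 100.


Ec = 0.95, Eb = 0.85, Ea = 0.66
E = 0.95 * 0.85 * 0.66 * 100 = 53.2950%

53.2950 %


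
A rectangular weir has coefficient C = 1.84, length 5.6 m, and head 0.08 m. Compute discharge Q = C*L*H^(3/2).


Q = C * L * H^(3/2) = 1.84 * 5.6 * 0.08^1.5 = 1.84 * 5.6 * 0.022627

0.2331 m^3/s


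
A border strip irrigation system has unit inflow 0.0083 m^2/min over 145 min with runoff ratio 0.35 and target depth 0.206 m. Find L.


L = q*t/((1+r)*Z)
L = 0.0083*145/((1+0.35)*0.206)
L = 1.2035/0.2781

4.3276 m


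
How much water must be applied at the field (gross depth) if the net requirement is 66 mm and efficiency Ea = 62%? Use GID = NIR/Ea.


Ea = 62% = 0.62
GID = NIR / Ea = 66 / 0.62 = 106.4516 mm

106.4516 mm


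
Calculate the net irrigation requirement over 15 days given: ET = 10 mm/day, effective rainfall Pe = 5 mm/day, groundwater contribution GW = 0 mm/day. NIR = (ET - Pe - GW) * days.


Daily deficit = ET - Pe - GW = 10 - 5 - 0 = 5 mm/day
NIR = 5 * 15 = 75 mm

75.0000 mm
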